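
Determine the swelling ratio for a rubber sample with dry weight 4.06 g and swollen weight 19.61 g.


Q = W_swollen / W_dry
Q = 19.61 / 4.06
Q = 4.83

Q = 4.83


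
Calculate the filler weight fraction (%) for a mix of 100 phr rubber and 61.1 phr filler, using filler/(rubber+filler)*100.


Filler % = filler / (rubber + filler) * 100
= 61.1 / (100 + 61.1) * 100
= 61.1 / 161.1 * 100
= 37.93%

37.93%


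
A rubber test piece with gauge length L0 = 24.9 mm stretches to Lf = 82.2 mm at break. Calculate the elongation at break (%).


Elongation = (Lf - L0) / L0 * 100
= (82.2 - 24.9) / 24.9 * 100
= 57.3 / 24.9 * 100
= 230.1%

230.1%


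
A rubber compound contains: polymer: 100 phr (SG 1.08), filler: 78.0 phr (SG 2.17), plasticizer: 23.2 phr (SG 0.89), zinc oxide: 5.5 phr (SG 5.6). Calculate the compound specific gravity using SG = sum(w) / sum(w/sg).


Sum of weights = 206.7
Volume contributions:
  polymer: 100/1.08 = 92.5926
  filler: 78.0/2.17 = 35.9447
  plasticizer: 23.2/0.89 = 26.0674
  zinc oxide: 5.5/5.6 = 0.9821
Sum of volumes = 155.5869
SG = 206.7 / 155.5869 = 1.329

SG = 1.329


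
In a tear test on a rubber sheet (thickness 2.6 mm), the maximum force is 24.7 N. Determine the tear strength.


Tear strength = force / thickness
= 24.7 / 2.6
= 9.5 N/mm

9.5 N/mm


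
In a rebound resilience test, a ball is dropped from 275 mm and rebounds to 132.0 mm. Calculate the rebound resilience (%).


Resilience = h_rebound / h_drop * 100
= 132.0 / 275 * 100
= 48.0%

48.0%


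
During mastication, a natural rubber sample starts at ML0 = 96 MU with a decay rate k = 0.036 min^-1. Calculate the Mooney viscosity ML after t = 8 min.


ML = ML0 * exp(-k * t)
ML = 96 * exp(-0.036 * 8)
ML = 96 * 0.7498
ML = 71.98 MU

71.98 MU


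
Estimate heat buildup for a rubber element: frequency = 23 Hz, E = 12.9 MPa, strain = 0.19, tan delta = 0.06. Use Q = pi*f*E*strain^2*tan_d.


Q = pi * f * E * strain^2 * tan_d
= pi * 23 * 12.9 * 0.19^2 * 0.06
= pi * 23 * 12.9 * 0.0361 * 0.06
= 2.0190

Q = 2.0190


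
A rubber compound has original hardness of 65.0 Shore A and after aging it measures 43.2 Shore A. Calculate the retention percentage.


Retention = aged / original * 100
= 43.2 / 65.0 * 100
= 66.5%

66.5%


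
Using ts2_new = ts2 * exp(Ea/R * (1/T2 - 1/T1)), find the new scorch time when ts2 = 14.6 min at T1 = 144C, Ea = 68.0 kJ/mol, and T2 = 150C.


Convert temperatures: T1 = 144 + 273.15 = 417.15 K, T2 = 150 + 273.15 = 423.15 K
ts2_new = 14.6 * exp(68000 / 8.314 * (1/423.15 - 1/417.15))
1/T2 - 1/T1 = -3.3991e-05
ts2_new = 11.06 min

11.06 min


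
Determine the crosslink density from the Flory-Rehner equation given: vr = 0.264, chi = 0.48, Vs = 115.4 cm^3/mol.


ln(1 - vr) = ln(1 - 0.264) = -0.3065
Numerator = -((-0.3065) + 0.264 + 0.48 * 0.264^2) = 0.0091
Denominator = 115.4 * (0.264^(1/3) - 0.264/2) = 58.7971
nu = 0.0091 / 58.7971 = 1.5428e-04 mol/cm^3

1.5428e-04 mol/cm^3


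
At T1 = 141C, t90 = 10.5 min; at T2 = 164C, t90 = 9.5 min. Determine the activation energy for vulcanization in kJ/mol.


T1 = 414.15 K, T2 = 437.15 K
1/T1 - 1/T2 = 1.2704e-04
ln(t1/t2) = ln(10.5/9.5) = 0.1001
Ea = 8.314 * 0.1001 / 1.2704e-04 = 6549.8694 J/mol
Ea = 6.55 kJ/mol

6.55 kJ/mol


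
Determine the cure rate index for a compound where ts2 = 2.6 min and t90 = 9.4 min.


CRI = 100 / (t90 - ts2)
= 100 / (9.4 - 2.6)
= 100 / 6.8
= 14.71 min^-1

14.71 min^-1


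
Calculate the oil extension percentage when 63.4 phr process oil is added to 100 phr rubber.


Oil % = oil / (100 + oil) * 100
= 63.4 / (100 + 63.4) * 100
= 63.4 / 163.4 * 100
= 38.8%

38.8%


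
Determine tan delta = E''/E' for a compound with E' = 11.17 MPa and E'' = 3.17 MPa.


tan delta = E'' / E'
= 3.17 / 11.17
= 0.2838

tan delta = 0.2838


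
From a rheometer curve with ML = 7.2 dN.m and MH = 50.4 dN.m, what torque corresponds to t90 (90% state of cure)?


M90 = ML + 0.9 * (MH - ML)
M90 = 7.2 + 0.9 * (50.4 - 7.2)
M90 = 7.2 + 0.9 * 43.2
M90 = 46.08 dN.m

46.08 dN.m


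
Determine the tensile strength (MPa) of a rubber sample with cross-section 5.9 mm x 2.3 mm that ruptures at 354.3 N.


Area = width * thickness = 5.9 * 2.3 = 13.57 mm^2
TS = force / area = 354.3 / 13.57 = 26.11 MPa

26.11 MPa


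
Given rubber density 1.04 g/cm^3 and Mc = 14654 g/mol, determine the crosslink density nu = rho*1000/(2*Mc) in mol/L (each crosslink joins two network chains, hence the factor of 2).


nu = rho * 1000 / (2 * Mc)
nu = 1.04 * 1000 / (2 * 14654)
nu = 1040.0 / 29308
nu = 0.0355 mol/L

0.0355 mol/L


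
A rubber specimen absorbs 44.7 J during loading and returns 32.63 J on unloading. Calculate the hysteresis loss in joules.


Hysteresis loss = loading - unloading
= 44.7 - 32.63
= 12.07 J

12.07 J


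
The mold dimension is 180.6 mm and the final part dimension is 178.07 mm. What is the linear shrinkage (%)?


Shrinkage = (mold - part) / mold * 100
= (180.6 - 178.07) / 180.6 * 100
= 2.53 / 180.6 * 100
= 1.4%

1.4%


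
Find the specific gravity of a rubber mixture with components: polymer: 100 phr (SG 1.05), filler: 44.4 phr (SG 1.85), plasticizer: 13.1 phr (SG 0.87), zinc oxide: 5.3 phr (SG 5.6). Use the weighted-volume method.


Sum of weights = 162.8
Volume contributions:
  polymer: 100/1.05 = 95.2381
  filler: 44.4/1.85 = 24.0000
  plasticizer: 13.1/0.87 = 15.0575
  zinc oxide: 5.3/5.6 = 0.9464
Sum of volumes = 135.2420
SG = 162.8 / 135.2420 = 1.204

SG = 1.204


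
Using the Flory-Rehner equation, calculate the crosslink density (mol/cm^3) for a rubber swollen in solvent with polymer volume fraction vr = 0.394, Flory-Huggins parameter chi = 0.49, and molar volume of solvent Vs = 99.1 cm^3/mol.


ln(1 - vr) = ln(1 - 0.394) = -0.5009
Numerator = -((-0.5009) + 0.394 + 0.49 * 0.394^2) = 0.0308
Denominator = 99.1 * (0.394^(1/3) - 0.394/2) = 53.1279
nu = 0.0308 / 53.1279 = 5.7992e-04 mol/cm^3

5.7992e-04 mol/cm^3


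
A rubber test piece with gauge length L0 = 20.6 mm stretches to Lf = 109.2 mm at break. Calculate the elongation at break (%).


Elongation = (Lf - L0) / L0 * 100
= (109.2 - 20.6) / 20.6 * 100
= 88.6 / 20.6 * 100
= 430.1%

430.1%


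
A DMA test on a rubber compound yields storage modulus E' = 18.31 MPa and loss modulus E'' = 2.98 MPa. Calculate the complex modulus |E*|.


|E*| = sqrt(E'^2 + E''^2)
= sqrt(18.31^2 + 2.98^2)
= sqrt(335.2561 + 8.8804)
= 18.551 MPa

18.551 MPa


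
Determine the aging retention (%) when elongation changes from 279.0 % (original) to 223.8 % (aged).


Retention = aged / original * 100
= 223.8 / 279.0 * 100
= 80.2%

80.2%


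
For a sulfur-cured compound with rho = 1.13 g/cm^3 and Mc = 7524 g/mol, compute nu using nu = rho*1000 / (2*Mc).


nu = rho * 1000 / (2 * Mc)
nu = 1.13 * 1000 / (2 * 7524)
nu = 1130.0 / 15048
nu = 0.0751 mol/L

0.0751 mol/L


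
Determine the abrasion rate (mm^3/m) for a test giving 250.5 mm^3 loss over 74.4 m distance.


Rate = volume_loss / distance
= 250.5 / 74.4
= 3.367 mm^3/m

3.367 mm^3/m


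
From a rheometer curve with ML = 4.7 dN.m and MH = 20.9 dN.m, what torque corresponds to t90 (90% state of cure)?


M90 = ML + 0.9 * (MH - ML)
M90 = 4.7 + 0.9 * (20.9 - 4.7)
M90 = 4.7 + 0.9 * 16.2
M90 = 19.28 dN.m

19.28 dN.m


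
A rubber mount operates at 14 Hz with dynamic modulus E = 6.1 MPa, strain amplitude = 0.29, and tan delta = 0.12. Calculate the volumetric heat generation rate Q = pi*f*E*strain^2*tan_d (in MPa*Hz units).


Q = pi * f * E * strain^2 * tan_d
= pi * 14 * 6.1 * 0.29^2 * 0.12
= pi * 14 * 6.1 * 0.0841 * 0.12
= 2.7076

Q = 2.7076


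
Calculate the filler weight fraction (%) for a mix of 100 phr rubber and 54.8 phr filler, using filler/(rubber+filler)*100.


Filler % = filler / (rubber + filler) * 100
= 54.8 / (100 + 54.8) * 100
= 54.8 / 154.8 * 100
= 35.4%

35.4%


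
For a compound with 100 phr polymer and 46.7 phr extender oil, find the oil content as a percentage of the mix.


Oil % = oil / (100 + oil) * 100
= 46.7 / (100 + 46.7) * 100
= 46.7 / 146.7 * 100
= 31.83%

31.83%


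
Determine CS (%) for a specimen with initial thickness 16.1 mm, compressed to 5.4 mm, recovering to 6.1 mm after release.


CS = (t0 - recovered) / (t0 - ts) * 100
= (16.1 - 6.1) / (16.1 - 5.4) * 100
= 10.0 / 10.7 * 100
= 93.5%

93.5%


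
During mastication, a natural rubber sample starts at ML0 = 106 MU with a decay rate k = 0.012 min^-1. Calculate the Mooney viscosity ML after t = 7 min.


ML = ML0 * exp(-k * t)
ML = 106 * exp(-0.012 * 7)
ML = 106 * 0.9194
ML = 97.46 MU

97.46 MU


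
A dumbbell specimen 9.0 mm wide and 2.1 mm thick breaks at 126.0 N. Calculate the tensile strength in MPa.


Area = width * thickness = 9.0 * 2.1 = 18.9 mm^2
TS = force / area = 126.0 / 18.9 = 6.67 MPa

6.67 MPa


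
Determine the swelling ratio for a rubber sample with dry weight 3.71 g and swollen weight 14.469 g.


Q = W_swollen / W_dry
Q = 14.469 / 3.71
Q = 3.9

Q = 3.9


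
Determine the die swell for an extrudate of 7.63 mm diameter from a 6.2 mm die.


Die swell ratio = D_extrudate / D_die
= 7.63 / 6.2
= 1.231

Die swell = 1.231


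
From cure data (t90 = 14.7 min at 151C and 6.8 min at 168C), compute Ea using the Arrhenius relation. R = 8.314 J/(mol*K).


T1 = 424.15 K, T2 = 441.15 K
1/T1 - 1/T2 = 9.0854e-05
ln(t1/t2) = ln(14.7/6.8) = 0.7709
Ea = 8.314 * 0.7709 / 9.0854e-05 = 70547.0595 J/mol
Ea = 70.55 kJ/mol

70.55 kJ/mol


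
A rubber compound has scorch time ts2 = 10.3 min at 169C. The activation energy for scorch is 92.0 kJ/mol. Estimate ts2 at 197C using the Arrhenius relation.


Convert temperatures: T1 = 169 + 273.15 = 442.15 K, T2 = 197 + 273.15 = 470.15 K
ts2_new = 10.3 * exp(92000 / 8.314 * (1/470.15 - 1/442.15))
1/T2 - 1/T1 = -1.3470e-04
ts2_new = 2.32 min

2.32 min


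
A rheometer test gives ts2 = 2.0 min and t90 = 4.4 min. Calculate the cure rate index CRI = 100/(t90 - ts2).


CRI = 100 / (t90 - ts2)
= 100 / (4.4 - 2.0)
= 100 / 2.4
= 41.67 min^-1

41.67 min^-1


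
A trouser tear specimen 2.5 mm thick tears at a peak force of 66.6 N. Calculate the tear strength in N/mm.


Tear strength = force / thickness
= 66.6 / 2.5
= 26.64 N/mm

26.64 N/mm


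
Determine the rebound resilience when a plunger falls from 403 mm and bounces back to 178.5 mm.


Resilience = h_rebound / h_drop * 100
= 178.5 / 403 * 100
= 44.3%

44.3%


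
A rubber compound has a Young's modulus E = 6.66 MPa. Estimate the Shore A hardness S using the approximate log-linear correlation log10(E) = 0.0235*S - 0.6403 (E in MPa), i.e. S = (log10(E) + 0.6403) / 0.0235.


log10(E) = 0.0235*S - 0.6403  =>  S = (log10(E) + 0.6403) / 0.0235
log10(6.66) = 0.823474
S = (0.823474 + 0.6403) / 0.0235 = 1.463774 / 0.0235
S = 62.3

Shore A = 62.3


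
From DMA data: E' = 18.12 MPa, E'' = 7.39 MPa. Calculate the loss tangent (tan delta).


tan delta = E'' / E'
= 7.39 / 18.12
= 0.4078

tan delta = 0.4078


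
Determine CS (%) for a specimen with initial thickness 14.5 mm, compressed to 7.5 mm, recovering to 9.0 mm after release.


CS = (t0 - recovered) / (t0 - ts) * 100
= (14.5 - 9.0) / (14.5 - 7.5) * 100
= 5.5 / 7.0 * 100
= 78.6%

78.6%


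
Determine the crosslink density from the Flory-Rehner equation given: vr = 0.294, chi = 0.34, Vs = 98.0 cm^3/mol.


ln(1 - vr) = ln(1 - 0.294) = -0.3481
Numerator = -((-0.3481) + 0.294 + 0.34 * 0.294^2) = 0.0248
Denominator = 98.0 * (0.294^(1/3) - 0.294/2) = 50.7581
nu = 0.0248 / 50.7581 = 4.8764e-04 mol/cm^3

4.8764e-04 mol/cm^3


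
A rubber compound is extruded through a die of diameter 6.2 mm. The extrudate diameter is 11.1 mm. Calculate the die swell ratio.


Die swell ratio = D_extrudate / D_die
= 11.1 / 6.2
= 1.79

Die swell = 1.79


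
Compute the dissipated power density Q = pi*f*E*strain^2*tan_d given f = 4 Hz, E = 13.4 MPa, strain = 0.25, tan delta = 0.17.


Q = pi * f * E * strain^2 * tan_d
= pi * 4 * 13.4 * 0.25^2 * 0.17
= pi * 4 * 13.4 * 0.0625 * 0.17
= 1.7891

Q = 1.7891


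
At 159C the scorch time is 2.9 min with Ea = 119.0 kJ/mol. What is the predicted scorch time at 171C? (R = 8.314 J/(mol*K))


Convert temperatures: T1 = 159 + 273.15 = 432.15 K, T2 = 171 + 273.15 = 444.15 K
ts2_new = 2.9 * exp(119000 / 8.314 * (1/444.15 - 1/432.15))
1/T2 - 1/T1 = -6.2520e-05
ts2_new = 1.19 min

1.19 min


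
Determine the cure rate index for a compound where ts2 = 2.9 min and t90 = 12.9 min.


CRI = 100 / (t90 - ts2)
= 100 / (12.9 - 2.9)
= 100 / 10.0
= 10.0 min^-1

10.0 min^-1


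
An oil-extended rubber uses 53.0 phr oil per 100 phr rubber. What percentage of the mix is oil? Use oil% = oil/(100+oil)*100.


Oil % = oil / (100 + oil) * 100
= 53.0 / (100 + 53.0) * 100
= 53.0 / 153.0 * 100
= 34.64%

34.64%


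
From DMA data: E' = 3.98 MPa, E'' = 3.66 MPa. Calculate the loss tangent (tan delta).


tan delta = E'' / E'
= 3.66 / 3.98
= 0.9196

tan delta = 0.9196


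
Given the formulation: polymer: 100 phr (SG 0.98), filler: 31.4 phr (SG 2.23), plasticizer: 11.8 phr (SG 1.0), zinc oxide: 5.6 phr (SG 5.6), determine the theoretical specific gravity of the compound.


Sum of weights = 148.8
Volume contributions:
  polymer: 100/0.98 = 102.0408
  filler: 31.4/2.23 = 14.0807
  plasticizer: 11.8/1.0 = 11.8000
  zinc oxide: 5.6/5.6 = 1.0000
Sum of volumes = 128.9215
SG = 148.8 / 128.9215 = 1.154

SG = 1.154


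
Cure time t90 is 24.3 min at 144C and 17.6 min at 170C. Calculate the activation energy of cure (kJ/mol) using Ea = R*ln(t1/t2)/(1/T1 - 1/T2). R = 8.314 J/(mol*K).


T1 = 417.15 K, T2 = 443.15 K
1/T1 - 1/T2 = 1.4065e-04
ln(t1/t2) = ln(24.3/17.6) = 0.3226
Ea = 8.314 * 0.3226 / 1.4065e-04 = 19068.3746 J/mol
Ea = 19.07 kJ/mol

19.07 kJ/mol


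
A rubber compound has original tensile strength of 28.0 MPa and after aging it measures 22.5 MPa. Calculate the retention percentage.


Retention = aged / original * 100
= 22.5 / 28.0 * 100
= 80.4%

80.4%


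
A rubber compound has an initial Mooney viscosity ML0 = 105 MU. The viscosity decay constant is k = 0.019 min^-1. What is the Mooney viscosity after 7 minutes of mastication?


ML = ML0 * exp(-k * t)
ML = 105 * exp(-0.019 * 7)
ML = 105 * 0.8755
ML = 91.92 MU

91.92 MU


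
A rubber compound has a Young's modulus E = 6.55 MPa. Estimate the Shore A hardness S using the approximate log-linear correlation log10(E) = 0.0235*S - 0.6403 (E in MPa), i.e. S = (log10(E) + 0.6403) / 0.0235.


log10(E) = 0.0235*S - 0.6403  =>  S = (log10(E) + 0.6403) / 0.0235
log10(6.55) = 0.816241
S = (0.816241 + 0.6403) / 0.0235 = 1.456541 / 0.0235
S = 62.0

Shore A = 62.0


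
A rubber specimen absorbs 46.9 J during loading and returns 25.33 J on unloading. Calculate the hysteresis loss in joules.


Hysteresis loss = loading - unloading
= 46.9 - 25.33
= 21.57 J

21.57 J


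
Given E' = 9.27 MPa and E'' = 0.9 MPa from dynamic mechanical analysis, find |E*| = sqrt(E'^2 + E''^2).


|E*| = sqrt(E'^2 + E''^2)
= sqrt(9.27^2 + 0.9^2)
= sqrt(85.9329 + 0.8100)
= 9.314 MPa

9.314 MPa


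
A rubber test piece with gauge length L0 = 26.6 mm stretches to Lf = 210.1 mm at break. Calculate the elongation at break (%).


Elongation = (Lf - L0) / L0 * 100
= (210.1 - 26.6) / 26.6 * 100
= 183.5 / 26.6 * 100
= 689.8%

689.8%


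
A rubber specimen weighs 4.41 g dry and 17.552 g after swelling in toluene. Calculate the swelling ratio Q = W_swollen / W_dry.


Q = W_swollen / W_dry
Q = 17.552 / 4.41
Q = 3.98

Q = 3.98


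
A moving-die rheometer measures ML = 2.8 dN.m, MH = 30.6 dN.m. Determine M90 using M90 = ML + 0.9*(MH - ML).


M90 = ML + 0.9 * (MH - ML)
M90 = 2.8 + 0.9 * (30.6 - 2.8)
M90 = 2.8 + 0.9 * 27.8
M90 = 27.82 dN.m

27.82 dN.m


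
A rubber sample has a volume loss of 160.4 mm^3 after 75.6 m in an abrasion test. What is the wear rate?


Rate = volume_loss / distance
= 160.4 / 75.6
= 2.122 mm^3/m

2.122 mm^3/m


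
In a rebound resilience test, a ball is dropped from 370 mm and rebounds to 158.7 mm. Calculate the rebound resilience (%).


Resilience = h_rebound / h_drop * 100
= 158.7 / 370 * 100
= 42.9%

42.9%


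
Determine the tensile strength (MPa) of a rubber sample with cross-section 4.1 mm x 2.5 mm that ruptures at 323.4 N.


Area = width * thickness = 4.1 * 2.5 = 10.25 mm^2
TS = force / area = 323.4 / 10.25 = 31.55 MPa

31.55 MPa


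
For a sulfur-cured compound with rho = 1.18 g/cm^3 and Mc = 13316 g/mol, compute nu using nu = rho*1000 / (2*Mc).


nu = rho * 1000 / (2 * Mc)
nu = 1.18 * 1000 / (2 * 13316)
nu = 1180.0 / 26632
nu = 0.0443 mol/L

0.0443 mol/L


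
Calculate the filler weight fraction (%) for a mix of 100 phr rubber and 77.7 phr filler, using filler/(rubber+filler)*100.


Filler % = filler / (rubber + filler) * 100
= 77.7 / (100 + 77.7) * 100
= 77.7 / 177.7 * 100
= 43.73%

43.73%


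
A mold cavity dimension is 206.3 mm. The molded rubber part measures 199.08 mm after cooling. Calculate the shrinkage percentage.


Shrinkage = (mold - part) / mold * 100
= (206.3 - 199.08) / 206.3 * 100
= 7.22 / 206.3 * 100
= 3.5%

3.5%


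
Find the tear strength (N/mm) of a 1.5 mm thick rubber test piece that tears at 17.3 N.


Tear strength = force / thickness
= 17.3 / 1.5
= 11.53 N/mm

11.53 N/mm


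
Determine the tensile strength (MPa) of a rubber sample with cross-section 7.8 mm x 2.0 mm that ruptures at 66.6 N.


Area = width * thickness = 7.8 * 2.0 = 15.6 mm^2
TS = force / area = 66.6 / 15.6 = 4.27 MPa

4.27 MPa


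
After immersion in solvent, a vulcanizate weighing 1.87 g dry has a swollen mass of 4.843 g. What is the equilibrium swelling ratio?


Q = W_swollen / W_dry
Q = 4.843 / 1.87
Q = 2.59

Q = 2.59


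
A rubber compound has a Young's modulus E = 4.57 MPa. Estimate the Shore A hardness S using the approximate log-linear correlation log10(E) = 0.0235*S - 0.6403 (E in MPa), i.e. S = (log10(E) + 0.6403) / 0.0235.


log10(E) = 0.0235*S - 0.6403  =>  S = (log10(E) + 0.6403) / 0.0235
log10(4.57) = 0.659916
S = (0.659916 + 0.6403) / 0.0235 = 1.300216 / 0.0235
S = 55.3

Shore A = 55.3


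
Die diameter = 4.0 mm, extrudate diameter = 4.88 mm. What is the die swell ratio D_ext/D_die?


Die swell ratio = D_extrudate / D_die
= 4.88 / 4.0
= 1.22

Die swell = 1.22


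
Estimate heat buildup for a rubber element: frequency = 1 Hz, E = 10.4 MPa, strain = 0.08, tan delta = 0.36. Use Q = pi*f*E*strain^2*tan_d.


Q = pi * f * E * strain^2 * tan_d
= pi * 1 * 10.4 * 0.08^2 * 0.36
= pi * 1 * 10.4 * 0.0064 * 0.36
= 0.0753

Q = 0.0753


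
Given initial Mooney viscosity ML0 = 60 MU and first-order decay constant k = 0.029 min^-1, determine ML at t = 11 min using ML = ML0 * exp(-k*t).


ML = ML0 * exp(-k * t)
ML = 60 * exp(-0.029 * 11)
ML = 60 * 0.7269
ML = 43.61 MU

43.61 MU


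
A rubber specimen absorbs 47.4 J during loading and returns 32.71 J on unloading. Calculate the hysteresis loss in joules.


Hysteresis loss = loading - unloading
= 47.4 - 32.71
= 14.69 J

14.69 J


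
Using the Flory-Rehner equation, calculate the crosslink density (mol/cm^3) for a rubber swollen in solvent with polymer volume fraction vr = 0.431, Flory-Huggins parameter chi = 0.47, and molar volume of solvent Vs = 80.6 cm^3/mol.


ln(1 - vr) = ln(1 - 0.431) = -0.5639
Numerator = -((-0.5639) + 0.431 + 0.47 * 0.431^2) = 0.0456
Denominator = 80.6 * (0.431^(1/3) - 0.431/2) = 43.5134
nu = 0.0456 / 43.5134 = 0.0010 mol/cm^3

0.0010 mol/cm^3


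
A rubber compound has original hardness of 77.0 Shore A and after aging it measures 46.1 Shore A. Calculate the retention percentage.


Retention = aged / original * 100
= 46.1 / 77.0 * 100
= 59.9%

59.9%


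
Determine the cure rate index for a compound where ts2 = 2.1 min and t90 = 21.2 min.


CRI = 100 / (t90 - ts2)
= 100 / (21.2 - 2.1)
= 100 / 19.1
= 5.24 min^-1

5.24 min^-1


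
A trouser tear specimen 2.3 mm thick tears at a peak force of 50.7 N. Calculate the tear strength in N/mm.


Tear strength = force / thickness
= 50.7 / 2.3
= 22.04 N/mm

22.04 N/mm


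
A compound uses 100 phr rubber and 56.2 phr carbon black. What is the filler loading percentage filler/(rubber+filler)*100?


Filler % = filler / (rubber + filler) * 100
= 56.2 / (100 + 56.2) * 100
= 56.2 / 156.2 * 100
= 35.98%

35.98%


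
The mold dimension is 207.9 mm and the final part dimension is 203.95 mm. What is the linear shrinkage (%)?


Shrinkage = (mold - part) / mold * 100
= (207.9 - 203.95) / 207.9 * 100
= 3.95 / 207.9 * 100
= 1.9%

1.9%


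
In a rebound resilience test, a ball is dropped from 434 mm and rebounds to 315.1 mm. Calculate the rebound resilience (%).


Resilience = h_rebound / h_drop * 100
= 315.1 / 434 * 100
= 72.6%

72.6%


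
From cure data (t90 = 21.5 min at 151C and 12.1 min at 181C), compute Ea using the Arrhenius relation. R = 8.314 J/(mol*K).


T1 = 424.15 K, T2 = 454.15 K
1/T1 - 1/T2 = 1.5574e-04
ln(t1/t2) = ln(21.5/12.1) = 0.5748
Ea = 8.314 * 0.5748 / 1.5574e-04 = 30687.4067 J/mol
Ea = 30.69 kJ/mol

30.69 kJ/mol


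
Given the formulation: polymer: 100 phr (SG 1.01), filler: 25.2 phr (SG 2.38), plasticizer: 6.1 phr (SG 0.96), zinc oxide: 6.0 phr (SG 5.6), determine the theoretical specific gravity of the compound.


Sum of weights = 137.3
Volume contributions:
  polymer: 100/1.01 = 99.0099
  filler: 25.2/2.38 = 10.5882
  plasticizer: 6.1/0.96 = 6.3542
  zinc oxide: 6.0/5.6 = 1.0714
Sum of volumes = 117.0237
SG = 137.3 / 117.0237 = 1.173

SG = 1.173


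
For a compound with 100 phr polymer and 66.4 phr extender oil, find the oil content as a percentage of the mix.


Oil % = oil / (100 + oil) * 100
= 66.4 / (100 + 66.4) * 100
= 66.4 / 166.4 * 100
= 39.9%

39.9%


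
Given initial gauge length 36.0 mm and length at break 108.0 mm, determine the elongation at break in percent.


Elongation = (Lf - L0) / L0 * 100
= (108.0 - 36.0) / 36.0 * 100
= 72.0 / 36.0 * 100
= 200.0%

200.0%


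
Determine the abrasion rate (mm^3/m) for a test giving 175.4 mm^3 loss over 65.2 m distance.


Rate = volume_loss / distance
= 175.4 / 65.2
= 2.69 mm^3/m

2.69 mm^3/m


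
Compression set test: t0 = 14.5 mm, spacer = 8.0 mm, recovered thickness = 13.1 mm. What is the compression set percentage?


CS = (t0 - recovered) / (t0 - ts) * 100
= (14.5 - 13.1) / (14.5 - 8.0) * 100
= 1.4 / 6.5 * 100
= 21.5%

21.5%


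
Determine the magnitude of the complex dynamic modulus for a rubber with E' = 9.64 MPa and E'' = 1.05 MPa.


|E*| = sqrt(E'^2 + E''^2)
= sqrt(9.64^2 + 1.05^2)
= sqrt(92.9296 + 1.1025)
= 9.697 MPa

9.697 MPa


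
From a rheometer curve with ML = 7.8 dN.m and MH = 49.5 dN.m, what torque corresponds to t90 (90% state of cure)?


M90 = ML + 0.9 * (MH - ML)
M90 = 7.8 + 0.9 * (49.5 - 7.8)
M90 = 7.8 + 0.9 * 41.7
M90 = 45.33 dN.m

45.33 dN.m


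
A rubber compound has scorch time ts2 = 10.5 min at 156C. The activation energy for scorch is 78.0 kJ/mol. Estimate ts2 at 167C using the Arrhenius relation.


Convert temperatures: T1 = 156 + 273.15 = 429.15 K, T2 = 167 + 273.15 = 440.15 K
ts2_new = 10.5 * exp(78000 / 8.314 * (1/440.15 - 1/429.15))
1/T2 - 1/T1 = -5.8235e-05
ts2_new = 6.08 min

6.08 min


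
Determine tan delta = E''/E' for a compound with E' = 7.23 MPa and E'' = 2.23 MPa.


tan delta = E'' / E'
= 2.23 / 7.23
= 0.3084

tan delta = 0.3084


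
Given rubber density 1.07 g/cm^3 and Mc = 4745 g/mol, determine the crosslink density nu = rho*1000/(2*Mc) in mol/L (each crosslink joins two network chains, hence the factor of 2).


nu = rho * 1000 / (2 * Mc)
nu = 1.07 * 1000 / (2 * 4745)
nu = 1070.0 / 9490
nu = 0.1128 mol/L

0.1128 mol/L


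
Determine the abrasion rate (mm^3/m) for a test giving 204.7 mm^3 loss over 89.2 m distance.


Rate = volume_loss / distance
= 204.7 / 89.2
= 2.295 mm^3/m

2.295 mm^3/m


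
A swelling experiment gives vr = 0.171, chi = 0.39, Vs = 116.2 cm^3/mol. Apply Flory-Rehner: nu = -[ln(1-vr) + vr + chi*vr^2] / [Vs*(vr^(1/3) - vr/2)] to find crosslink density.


ln(1 - vr) = ln(1 - 0.171) = -0.1875
Numerator = -((-0.1875) + 0.171 + 0.39 * 0.171^2) = 0.0051
Denominator = 116.2 * (0.171^(1/3) - 0.171/2) = 54.5617
nu = 0.0051 / 54.5617 = 9.4043e-05 mol/cm^3

9.4043e-05 mol/cm^3


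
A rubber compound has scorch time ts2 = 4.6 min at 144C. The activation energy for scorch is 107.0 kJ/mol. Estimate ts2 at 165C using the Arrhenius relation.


Convert temperatures: T1 = 144 + 273.15 = 417.15 K, T2 = 165 + 273.15 = 438.15 K
ts2_new = 4.6 * exp(107000 / 8.314 * (1/438.15 - 1/417.15))
1/T2 - 1/T1 = -1.1490e-04
ts2_new = 1.05 min

1.05 min


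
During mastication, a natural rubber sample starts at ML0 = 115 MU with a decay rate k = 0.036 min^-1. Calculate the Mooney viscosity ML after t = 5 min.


ML = ML0 * exp(-k * t)
ML = 115 * exp(-0.036 * 5)
ML = 115 * 0.8353
ML = 96.06 MU

96.06 MU


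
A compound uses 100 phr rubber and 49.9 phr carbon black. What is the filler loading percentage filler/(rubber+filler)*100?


Filler % = filler / (rubber + filler) * 100
= 49.9 / (100 + 49.9) * 100
= 49.9 / 149.9 * 100
= 33.29%

33.29%


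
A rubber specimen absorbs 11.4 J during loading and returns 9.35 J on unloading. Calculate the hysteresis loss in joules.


Hysteresis loss = loading - unloading
= 11.4 - 9.35
= 2.05 J

2.05 J


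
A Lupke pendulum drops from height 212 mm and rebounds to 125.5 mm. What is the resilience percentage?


Resilience = h_rebound / h_drop * 100
= 125.5 / 212 * 100
= 59.2%

59.2%


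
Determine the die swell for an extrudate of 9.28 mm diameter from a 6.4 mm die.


Die swell ratio = D_extrudate / D_die
= 9.28 / 6.4
= 1.45

Die swell = 1.45


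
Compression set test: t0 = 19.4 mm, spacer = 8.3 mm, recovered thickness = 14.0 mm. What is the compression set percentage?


CS = (t0 - recovered) / (t0 - ts) * 100
= (19.4 - 14.0) / (19.4 - 8.3) * 100
= 5.4 / 11.1 * 100
= 48.6%

48.6%


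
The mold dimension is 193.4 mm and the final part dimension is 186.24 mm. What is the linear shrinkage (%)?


Shrinkage = (mold - part) / mold * 100
= (193.4 - 186.24) / 193.4 * 100
= 7.16 / 193.4 * 100
= 3.7%

3.7%


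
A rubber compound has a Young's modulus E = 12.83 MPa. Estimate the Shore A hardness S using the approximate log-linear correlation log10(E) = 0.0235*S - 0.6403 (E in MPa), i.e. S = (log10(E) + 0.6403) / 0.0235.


log10(E) = 0.0235*S - 0.6403  =>  S = (log10(E) + 0.6403) / 0.0235
log10(12.83) = 1.108227
S = (1.108227 + 0.6403) / 0.0235 = 1.748527 / 0.0235
S = 74.4

Shore A = 74.4


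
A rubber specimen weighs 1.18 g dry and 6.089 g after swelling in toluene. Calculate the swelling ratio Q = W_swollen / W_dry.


Q = W_swollen / W_dry
Q = 6.089 / 1.18
Q = 5.16

Q = 5.16


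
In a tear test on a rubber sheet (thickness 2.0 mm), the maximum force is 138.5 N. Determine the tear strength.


Tear strength = force / thickness
= 138.5 / 2.0
= 69.25 N/mm

69.25 N/mm


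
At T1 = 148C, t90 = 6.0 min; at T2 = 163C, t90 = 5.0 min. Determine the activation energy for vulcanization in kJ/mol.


T1 = 421.15 K, T2 = 436.15 K
1/T1 - 1/T2 = 8.1662e-05
ln(t1/t2) = ln(6.0/5.0) = 0.1823
Ea = 8.314 * 0.1823 / 8.1662e-05 = 18562.2007 J/mol
Ea = 18.56 kJ/mol

18.56 kJ/mol


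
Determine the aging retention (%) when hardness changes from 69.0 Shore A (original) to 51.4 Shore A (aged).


Retention = aged / original * 100
= 51.4 / 69.0 * 100
= 74.5%

74.5%


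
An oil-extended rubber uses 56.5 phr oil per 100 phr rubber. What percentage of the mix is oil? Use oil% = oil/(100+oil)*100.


Oil % = oil / (100 + oil) * 100
= 56.5 / (100 + 56.5) * 100
= 56.5 / 156.5 * 100
= 36.1%

36.1%


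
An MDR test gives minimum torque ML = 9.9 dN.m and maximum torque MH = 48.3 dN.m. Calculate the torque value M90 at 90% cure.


M90 = ML + 0.9 * (MH - ML)
M90 = 9.9 + 0.9 * (48.3 - 9.9)
M90 = 9.9 + 0.9 * 38.4
M90 = 44.46 dN.m

44.46 dN.m


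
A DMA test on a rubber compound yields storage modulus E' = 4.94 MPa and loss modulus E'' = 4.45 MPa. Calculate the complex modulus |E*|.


|E*| = sqrt(E'^2 + E''^2)
= sqrt(4.94^2 + 4.45^2)
= sqrt(24.4036 + 19.8025)
= 6.649 MPa

6.649 MPa


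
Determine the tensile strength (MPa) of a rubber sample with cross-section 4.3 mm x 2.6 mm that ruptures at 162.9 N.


Area = width * thickness = 4.3 * 2.6 = 11.18 mm^2
TS = force / area = 162.9 / 11.18 = 14.57 MPa

14.57 MPa


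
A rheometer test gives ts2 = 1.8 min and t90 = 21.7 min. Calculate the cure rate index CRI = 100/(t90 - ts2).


CRI = 100 / (t90 - ts2)
= 100 / (21.7 - 1.8)
= 100 / 19.9
= 5.03 min^-1

5.03 min^-1


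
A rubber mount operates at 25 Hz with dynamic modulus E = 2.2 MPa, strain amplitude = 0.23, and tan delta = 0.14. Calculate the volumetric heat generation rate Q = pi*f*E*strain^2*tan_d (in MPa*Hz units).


Q = pi * f * E * strain^2 * tan_d
= pi * 25 * 2.2 * 0.23^2 * 0.14
= pi * 25 * 2.2 * 0.0529 * 0.14
= 1.2797

Q = 1.2797


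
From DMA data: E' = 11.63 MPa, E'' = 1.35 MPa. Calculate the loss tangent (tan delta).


tan delta = E'' / E'
= 1.35 / 11.63
= 0.1161

tan delta = 0.1161


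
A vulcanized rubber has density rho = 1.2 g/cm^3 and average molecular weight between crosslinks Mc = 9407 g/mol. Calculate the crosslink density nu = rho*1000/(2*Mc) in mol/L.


nu = rho * 1000 / (2 * Mc)
nu = 1.2 * 1000 / (2 * 9407)
nu = 1200.0 / 18814
nu = 0.0638 mol/L

0.0638 mol/L


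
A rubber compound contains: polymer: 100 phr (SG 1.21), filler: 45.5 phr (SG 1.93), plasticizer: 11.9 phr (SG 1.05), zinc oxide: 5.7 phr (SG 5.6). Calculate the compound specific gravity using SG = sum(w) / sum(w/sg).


Sum of weights = 163.1
Volume contributions:
  polymer: 100/1.21 = 82.6446
  filler: 45.5/1.93 = 23.5751
  plasticizer: 11.9/1.05 = 11.3333
  zinc oxide: 5.7/5.6 = 1.0179
Sum of volumes = 118.5709
SG = 163.1 / 118.5709 = 1.376

SG = 1.376


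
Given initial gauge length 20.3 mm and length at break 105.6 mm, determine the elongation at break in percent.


Elongation = (Lf - L0) / L0 * 100
= (105.6 - 20.3) / 20.3 * 100
= 85.3 / 20.3 * 100
= 420.2%

420.2%


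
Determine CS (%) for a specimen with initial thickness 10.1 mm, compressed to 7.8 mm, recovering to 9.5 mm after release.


CS = (t0 - recovered) / (t0 - ts) * 100
= (10.1 - 9.5) / (10.1 - 7.8) * 100
= 0.6 / 2.3 * 100
= 26.1%

26.1%


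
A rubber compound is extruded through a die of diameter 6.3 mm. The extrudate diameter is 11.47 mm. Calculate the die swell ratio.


Die swell ratio = D_extrudate / D_die
= 11.47 / 6.3
= 1.821

Die swell = 1.821


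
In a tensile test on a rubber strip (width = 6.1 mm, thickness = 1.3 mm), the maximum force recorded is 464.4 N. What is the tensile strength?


Area = width * thickness = 6.1 * 1.3 = 7.93 mm^2
TS = force / area = 464.4 / 7.93 = 58.56 MPa

58.56 MPa


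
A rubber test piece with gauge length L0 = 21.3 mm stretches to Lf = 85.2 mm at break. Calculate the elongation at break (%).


Elongation = (Lf - L0) / L0 * 100
= (85.2 - 21.3) / 21.3 * 100
= 63.9 / 21.3 * 100
= 300.0%

300.0%


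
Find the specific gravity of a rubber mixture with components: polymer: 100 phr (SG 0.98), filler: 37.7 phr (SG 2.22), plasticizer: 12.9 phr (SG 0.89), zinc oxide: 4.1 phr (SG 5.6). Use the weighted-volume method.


Sum of weights = 154.7
Volume contributions:
  polymer: 100/0.98 = 102.0408
  filler: 37.7/2.22 = 16.9820
  plasticizer: 12.9/0.89 = 14.4944
  zinc oxide: 4.1/5.6 = 0.7321
Sum of volumes = 134.2493
SG = 154.7 / 134.2493 = 1.152

SG = 1.152


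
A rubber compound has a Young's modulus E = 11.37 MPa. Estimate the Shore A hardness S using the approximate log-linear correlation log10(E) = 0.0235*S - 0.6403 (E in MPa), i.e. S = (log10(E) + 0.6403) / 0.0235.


log10(E) = 0.0235*S - 0.6403  =>  S = (log10(E) + 0.6403) / 0.0235
log10(11.37) = 1.055760
S = (1.055760 + 0.6403) / 0.0235 = 1.696060 / 0.0235
S = 72.2

Shore A = 72.2


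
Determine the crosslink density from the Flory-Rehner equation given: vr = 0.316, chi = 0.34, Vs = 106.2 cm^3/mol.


ln(1 - vr) = ln(1 - 0.316) = -0.3798
Numerator = -((-0.3798) + 0.316 + 0.34 * 0.316^2) = 0.0298
Denominator = 106.2 * (0.316^(1/3) - 0.316/2) = 55.5562
nu = 0.0298 / 55.5562 = 5.3723e-04 mol/cm^3

5.3723e-04 mol/cm^3


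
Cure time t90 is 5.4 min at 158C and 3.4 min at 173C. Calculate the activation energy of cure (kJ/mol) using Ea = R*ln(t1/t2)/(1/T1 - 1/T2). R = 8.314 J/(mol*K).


T1 = 431.15 K, T2 = 446.15 K
1/T1 - 1/T2 = 7.7980e-05
ln(t1/t2) = ln(5.4/3.4) = 0.4626
Ea = 8.314 * 0.4626 / 7.7980e-05 = 49323.7127 J/mol
Ea = 49.32 kJ/mol

49.32 kJ/mol


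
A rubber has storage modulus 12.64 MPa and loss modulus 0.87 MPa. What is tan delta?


tan delta = E'' / E'
= 0.87 / 12.64
= 0.0688

tan delta = 0.0688


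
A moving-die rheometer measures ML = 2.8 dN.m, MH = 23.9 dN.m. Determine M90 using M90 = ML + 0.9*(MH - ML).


M90 = ML + 0.9 * (MH - ML)
M90 = 2.8 + 0.9 * (23.9 - 2.8)
M90 = 2.8 + 0.9 * 21.1
M90 = 21.79 dN.m

21.79 dN.m


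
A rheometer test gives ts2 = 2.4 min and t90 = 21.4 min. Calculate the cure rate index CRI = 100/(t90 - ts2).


CRI = 100 / (t90 - ts2)
= 100 / (21.4 - 2.4)
= 100 / 19.0
= 5.26 min^-1

5.26 min^-1


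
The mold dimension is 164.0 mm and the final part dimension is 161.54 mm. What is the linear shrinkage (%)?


Shrinkage = (mold - part) / mold * 100
= (164.0 - 161.54) / 164.0 * 100
= 2.46 / 164.0 * 100
= 1.5%

1.5%


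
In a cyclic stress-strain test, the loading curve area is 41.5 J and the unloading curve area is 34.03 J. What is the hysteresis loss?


Hysteresis loss = loading - unloading
= 41.5 - 34.03
= 7.47 J

7.47 J


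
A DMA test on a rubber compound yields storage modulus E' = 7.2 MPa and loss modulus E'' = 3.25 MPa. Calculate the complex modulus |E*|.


|E*| = sqrt(E'^2 + E''^2)
= sqrt(7.2^2 + 3.25^2)
= sqrt(51.8400 + 10.5625)
= 7.9 MPa

7.9 MPa


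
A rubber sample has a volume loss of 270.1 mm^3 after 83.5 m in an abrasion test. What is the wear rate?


Rate = volume_loss / distance
= 270.1 / 83.5
= 3.235 mm^3/m

3.235 mm^3/m


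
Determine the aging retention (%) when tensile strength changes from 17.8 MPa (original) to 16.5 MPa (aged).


Retention = aged / original * 100
= 16.5 / 17.8 * 100
= 92.7%

92.7%


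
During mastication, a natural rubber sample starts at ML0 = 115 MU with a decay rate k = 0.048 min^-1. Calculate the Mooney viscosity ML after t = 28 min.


ML = ML0 * exp(-k * t)
ML = 115 * exp(-0.048 * 28)
ML = 115 * 0.2608
ML = 29.99 MU

29.99 MU


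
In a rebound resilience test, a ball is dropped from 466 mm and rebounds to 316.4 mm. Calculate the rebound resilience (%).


Resilience = h_rebound / h_drop * 100
= 316.4 / 466 * 100
= 67.9%

67.9%


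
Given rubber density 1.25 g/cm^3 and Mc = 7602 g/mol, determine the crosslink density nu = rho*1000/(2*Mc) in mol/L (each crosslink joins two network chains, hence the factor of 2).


nu = rho * 1000 / (2 * Mc)
nu = 1.25 * 1000 / (2 * 7602)
nu = 1250.0 / 15204
nu = 0.0822 mol/L

0.0822 mol/L


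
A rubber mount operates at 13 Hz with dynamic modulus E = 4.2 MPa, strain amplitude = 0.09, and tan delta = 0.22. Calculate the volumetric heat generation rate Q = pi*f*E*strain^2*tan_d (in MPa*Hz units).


Q = pi * f * E * strain^2 * tan_d
= pi * 13 * 4.2 * 0.09^2 * 0.22
= pi * 13 * 4.2 * 0.0081 * 0.22
= 0.3057

Q = 0.3057


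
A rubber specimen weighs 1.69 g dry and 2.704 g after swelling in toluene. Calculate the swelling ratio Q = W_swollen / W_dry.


Q = W_swollen / W_dry
Q = 2.704 / 1.69
Q = 1.6

Q = 1.6


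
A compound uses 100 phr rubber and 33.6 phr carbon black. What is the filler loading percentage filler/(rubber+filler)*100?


Filler % = filler / (rubber + filler) * 100
= 33.6 / (100 + 33.6) * 100
= 33.6 / 133.6 * 100
= 25.15%

25.15%


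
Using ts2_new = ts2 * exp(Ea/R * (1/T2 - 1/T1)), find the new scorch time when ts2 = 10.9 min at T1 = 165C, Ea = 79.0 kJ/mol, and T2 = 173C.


Convert temperatures: T1 = 165 + 273.15 = 438.15 K, T2 = 173 + 273.15 = 446.15 K
ts2_new = 10.9 * exp(79000 / 8.314 * (1/446.15 - 1/438.15))
1/T2 - 1/T1 = -4.0925e-05
ts2_new = 7.39 min

7.39 min


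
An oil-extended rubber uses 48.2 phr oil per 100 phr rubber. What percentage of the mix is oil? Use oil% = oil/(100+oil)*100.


Oil % = oil / (100 + oil) * 100
= 48.2 / (100 + 48.2) * 100
= 48.2 / 148.2 * 100
= 32.52%

32.52%


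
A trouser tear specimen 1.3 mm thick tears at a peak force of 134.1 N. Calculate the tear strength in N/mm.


Tear strength = force / thickness
= 134.1 / 1.3
= 103.15 N/mm

103.15 N/mm


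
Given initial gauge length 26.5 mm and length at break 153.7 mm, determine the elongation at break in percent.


Elongation = (Lf - L0) / L0 * 100
= (153.7 - 26.5) / 26.5 * 100
= 127.2 / 26.5 * 100
= 480.0%

480.0%


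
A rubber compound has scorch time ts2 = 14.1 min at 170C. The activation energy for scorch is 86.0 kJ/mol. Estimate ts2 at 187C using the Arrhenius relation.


Convert temperatures: T1 = 170 + 273.15 = 443.15 K, T2 = 187 + 273.15 = 460.15 K
ts2_new = 14.1 * exp(86000 / 8.314 * (1/460.15 - 1/443.15))
1/T2 - 1/T1 = -8.3368e-05
ts2_new = 5.95 min

5.95 min


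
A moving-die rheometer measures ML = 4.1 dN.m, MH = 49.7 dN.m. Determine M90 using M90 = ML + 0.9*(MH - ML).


M90 = ML + 0.9 * (MH - ML)
M90 = 4.1 + 0.9 * (49.7 - 4.1)
M90 = 4.1 + 0.9 * 45.6
M90 = 45.14 dN.m

45.14 dN.m


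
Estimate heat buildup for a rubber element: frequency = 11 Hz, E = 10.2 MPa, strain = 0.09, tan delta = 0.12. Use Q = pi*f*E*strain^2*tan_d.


Q = pi * f * E * strain^2 * tan_d
= pi * 11 * 10.2 * 0.09^2 * 0.12
= pi * 11 * 10.2 * 0.0081 * 0.12
= 0.3426

Q = 0.3426


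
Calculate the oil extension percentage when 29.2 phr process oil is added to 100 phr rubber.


Oil % = oil / (100 + oil) * 100
= 29.2 / (100 + 29.2) * 100
= 29.2 / 129.2 * 100
= 22.6%

22.6%


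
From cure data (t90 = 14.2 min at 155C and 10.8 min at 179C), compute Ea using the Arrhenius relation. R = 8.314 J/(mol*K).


T1 = 428.15 K, T2 = 452.15 K
1/T1 - 1/T2 = 1.2397e-04
ln(t1/t2) = ln(14.2/10.8) = 0.2737
Ea = 8.314 * 0.2737 / 1.2397e-04 = 18354.6219 J/mol
Ea = 18.35 kJ/mol

18.35 kJ/mol


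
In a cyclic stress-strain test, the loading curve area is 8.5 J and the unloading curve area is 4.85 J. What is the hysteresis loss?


Hysteresis loss = loading - unloading
= 8.5 - 4.85
= 3.65 J

3.65 J


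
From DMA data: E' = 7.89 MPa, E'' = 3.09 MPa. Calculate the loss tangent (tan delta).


tan delta = E'' / E'
= 3.09 / 7.89
= 0.3916

tan delta = 0.3916


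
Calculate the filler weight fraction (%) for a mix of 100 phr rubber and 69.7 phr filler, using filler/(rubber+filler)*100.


Filler % = filler / (rubber + filler) * 100
= 69.7 / (100 + 69.7) * 100
= 69.7 / 169.7 * 100
= 41.07%

41.07%


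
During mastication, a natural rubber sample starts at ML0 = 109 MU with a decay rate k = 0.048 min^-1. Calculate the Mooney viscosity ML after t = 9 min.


ML = ML0 * exp(-k * t)
ML = 109 * exp(-0.048 * 9)
ML = 109 * 0.6492
ML = 70.76 MU

70.76 MU


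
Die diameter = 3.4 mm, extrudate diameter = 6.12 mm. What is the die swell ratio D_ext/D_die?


Die swell ratio = D_extrudate / D_die
= 6.12 / 3.4
= 1.8

Die swell = 1.8


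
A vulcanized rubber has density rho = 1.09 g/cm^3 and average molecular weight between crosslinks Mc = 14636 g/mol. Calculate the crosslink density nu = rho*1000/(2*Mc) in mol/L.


nu = rho * 1000 / (2 * Mc)
nu = 1.09 * 1000 / (2 * 14636)
nu = 1090.0 / 29272
nu = 0.0372 mol/L

0.0372 mol/L


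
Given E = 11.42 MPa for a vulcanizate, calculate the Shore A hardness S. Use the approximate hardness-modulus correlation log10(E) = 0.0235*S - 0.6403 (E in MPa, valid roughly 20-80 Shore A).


log10(E) = 0.0235*S - 0.6403  =>  S = (log10(E) + 0.6403) / 0.0235
log10(11.42) = 1.057666
S = (1.057666 + 0.6403) / 0.0235 = 1.697966 / 0.0235
S = 72.3

Shore A = 72.3
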